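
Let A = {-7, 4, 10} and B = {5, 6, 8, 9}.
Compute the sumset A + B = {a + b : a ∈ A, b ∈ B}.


A + B = {a + b : a ∈ A, b ∈ B}.
Enumerate all |A|·|B| = 3·4 = 12 pairs (a, b) and collect distinct sums.
a = -7: -7+5=-2, -7+6=-1, -7+8=1, -7+9=2
a = 4: 4+5=9, 4+6=10, 4+8=12, 4+9=13
a = 10: 10+5=15, 10+6=16, 10+8=18, 10+9=19
Collecting distinct sums: A + B = {-2, -1, 1, 2, 9, 10, 12, 13, 15, 16, 18, 19}
|A + B| = 12

A + B = {-2, -1, 1, 2, 9, 10, 12, 13, 15, 16, 18, 19}


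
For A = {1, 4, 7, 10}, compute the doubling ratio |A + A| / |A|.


|A| = 4.
Compute A + A by enumerating all 16 pairs.
A + A = {2, 5, 8, 11, 14, 17, 20}, so |A + A| = 7.
K = |A + A| / |A| = 7/4 (already in lowest terms) ≈ 1.7500.
Reference: AP of size 4 gives K = 7/4 ≈ 1.7500; a fully generic set of size 4 gives K ≈ 2.5000.

|A| = 4, |A + A| = 7, K = 7/4.


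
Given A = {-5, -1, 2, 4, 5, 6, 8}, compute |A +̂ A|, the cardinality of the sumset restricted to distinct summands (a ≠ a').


Restricted sumset: A +̂ A = {a + a' : a ∈ A, a' ∈ A, a ≠ a'}.
Equivalently, take A + A and drop any sum 2a that is achievable ONLY as a + a for a ∈ A (i.e. sums representable only with equal summands).
Enumerate pairs (a, a') with a < a' (symmetric, so each unordered pair gives one sum; this covers all a ≠ a'):
  -5 + -1 = -6
  -5 + 2 = -3
  -5 + 4 = -1
  -5 + 5 = 0
  -5 + 6 = 1
  -5 + 8 = 3
  -1 + 2 = 1
  -1 + 4 = 3
  -1 + 5 = 4
  -1 + 6 = 5
  -1 + 8 = 7
  2 + 4 = 6
  2 + 5 = 7
  2 + 6 = 8
  2 + 8 = 10
  4 + 5 = 9
  4 + 6 = 10
  4 + 8 = 12
  5 + 6 = 11
  5 + 8 = 13
  6 + 8 = 14
Collected distinct sums: {-6, -3, -1, 0, 1, 3, 4, 5, 6, 7, 8, 9, 10, 11, 12, 13, 14}
|A +̂ A| = 17
(Reference bound: |A +̂ A| ≥ 2|A| - 3 for |A| ≥ 2, with |A| = 7 giving ≥ 11.)

|A +̂ A| = 17


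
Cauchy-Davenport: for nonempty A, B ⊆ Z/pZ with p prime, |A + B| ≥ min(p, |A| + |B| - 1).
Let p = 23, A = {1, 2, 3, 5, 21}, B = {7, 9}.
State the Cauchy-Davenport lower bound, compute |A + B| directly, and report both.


Cauchy-Davenport: |A + B| ≥ min(p, |A| + |B| - 1) for A, B nonempty in Z/pZ.
|A| = 5, |B| = 2, p = 23.
CD lower bound = min(23, 5 + 2 - 1) = min(23, 6) = 6.
Compute A + B mod 23 directly:
a = 1: 1+7=8, 1+9=10
a = 2: 2+7=9, 2+9=11
a = 3: 3+7=10, 3+9=12
a = 5: 5+7=12, 5+9=14
a = 21: 21+7=5, 21+9=7
A + B = {5, 7, 8, 9, 10, 11, 12, 14}, so |A + B| = 8.
Verify: 8 ≥ 6? Yes ✓.

CD lower bound = 6, actual |A + B| = 8.


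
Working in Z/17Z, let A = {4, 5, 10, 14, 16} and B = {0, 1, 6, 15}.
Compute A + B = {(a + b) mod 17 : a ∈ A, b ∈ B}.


Work in Z/17Z: reduce every sum a + b modulo 17.
Enumerate all 20 pairs:
a = 4: 4+0=4, 4+1=5, 4+6=10, 4+15=2
a = 5: 5+0=5, 5+1=6, 5+6=11, 5+15=3
a = 10: 10+0=10, 10+1=11, 10+6=16, 10+15=8
a = 14: 14+0=14, 14+1=15, 14+6=3, 14+15=12
a = 16: 16+0=16, 16+1=0, 16+6=5, 16+15=14
Distinct residues collected: {0, 2, 3, 4, 5, 6, 8, 10, 11, 12, 14, 15, 16}
|A + B| = 13 (out of 17 total residues).

A + B = {0, 2, 3, 4, 5, 6, 8, 10, 11, 12, 14, 15, 16}


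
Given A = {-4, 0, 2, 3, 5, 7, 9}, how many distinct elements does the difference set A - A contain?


A - A = {a - a' : a, a' ∈ A}; |A| = 7.
Bounds: 2|A|-1 ≤ |A - A| ≤ |A|² - |A| + 1, i.e. 13 ≤ |A - A| ≤ 43.
Note: 0 ∈ A - A always (from a - a). The set is symmetric: if d ∈ A - A then -d ∈ A - A.
Enumerate nonzero differences d = a - a' with a > a' (then include -d):
Positive differences: {1, 2, 3, 4, 5, 6, 7, 9, 11, 13}
Full difference set: {0} ∪ (positive diffs) ∪ (negative diffs).
|A - A| = 1 + 2·10 = 21 (matches direct enumeration: 21).

|A - A| = 21


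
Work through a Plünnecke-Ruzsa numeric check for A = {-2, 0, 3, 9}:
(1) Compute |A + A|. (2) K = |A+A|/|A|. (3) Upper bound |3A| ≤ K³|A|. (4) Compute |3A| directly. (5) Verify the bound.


|A| = 4.
Step 1: Compute A + A by enumerating all 16 pairs.
A + A = {-4, -2, 0, 1, 3, 6, 7, 9, 12, 18}, so |A + A| = 10.
Step 2: Doubling constant K = |A + A|/|A| = 10/4 = 10/4 ≈ 2.5000.
Step 3: Plünnecke-Ruzsa gives |3A| ≤ K³·|A| = (2.5000)³ · 4 ≈ 62.5000.
Step 4: Compute 3A = A + A + A directly by enumerating all triples (a,b,c) ∈ A³; |3A| = 19.
Step 5: Check 19 ≤ 62.5000? Yes ✓.

K = 10/4, Plünnecke-Ruzsa bound K³|A| ≈ 62.5000, |3A| = 19, inequality holds.


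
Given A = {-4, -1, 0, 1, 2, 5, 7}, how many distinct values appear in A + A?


A + A = {a + a' : a, a' ∈ A}; |A| = 7.
General bounds: 2|A| - 1 ≤ |A + A| ≤ |A|(|A|+1)/2, i.e. 13 ≤ |A + A| ≤ 28.
Lower bound 2|A|-1 is attained iff A is an arithmetic progression.
Enumerate sums a + a' for a ≤ a' (symmetric, so this suffices):
a = -4: -4+-4=-8, -4+-1=-5, -4+0=-4, -4+1=-3, -4+2=-2, -4+5=1, -4+7=3
a = -1: -1+-1=-2, -1+0=-1, -1+1=0, -1+2=1, -1+5=4, -1+7=6
a = 0: 0+0=0, 0+1=1, 0+2=2, 0+5=5, 0+7=7
a = 1: 1+1=2, 1+2=3, 1+5=6, 1+7=8
a = 2: 2+2=4, 2+5=7, 2+7=9
a = 5: 5+5=10, 5+7=12
a = 7: 7+7=14
Distinct sums: {-8, -5, -4, -3, -2, -1, 0, 1, 2, 3, 4, 5, 6, 7, 8, 9, 10, 12, 14}
|A + A| = 19

|A + A| = 19


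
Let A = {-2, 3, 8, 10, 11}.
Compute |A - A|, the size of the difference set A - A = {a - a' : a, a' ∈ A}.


A - A = {a - a' : a, a' ∈ A}; |A| = 5.
Bounds: 2|A|-1 ≤ |A - A| ≤ |A|² - |A| + 1, i.e. 9 ≤ |A - A| ≤ 21.
Note: 0 ∈ A - A always (from a - a). The set is symmetric: if d ∈ A - A then -d ∈ A - A.
Enumerate nonzero differences d = a - a' with a > a' (then include -d):
Positive differences: {1, 2, 3, 5, 7, 8, 10, 12, 13}
Full difference set: {0} ∪ (positive diffs) ∪ (negative diffs).
|A - A| = 1 + 2·9 = 19 (matches direct enumeration: 19).

|A - A| = 19


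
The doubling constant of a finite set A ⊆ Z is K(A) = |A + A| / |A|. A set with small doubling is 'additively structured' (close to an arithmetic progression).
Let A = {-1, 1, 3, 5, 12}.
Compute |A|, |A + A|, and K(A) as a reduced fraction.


|A| = 5.
Compute A + A by enumerating all 25 pairs.
A + A = {-2, 0, 2, 4, 6, 8, 10, 11, 13, 15, 17, 24}, so |A + A| = 12.
K = |A + A| / |A| = 12/5 (already in lowest terms) ≈ 2.4000.
Reference: AP of size 5 gives K = 9/5 ≈ 1.8000; a fully generic set of size 5 gives K ≈ 3.0000.

|A| = 5, |A + A| = 12, K = 12/5.


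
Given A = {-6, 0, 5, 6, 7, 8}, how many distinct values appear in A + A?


A + A = {a + a' : a, a' ∈ A}; |A| = 6.
General bounds: 2|A| - 1 ≤ |A + A| ≤ |A|(|A|+1)/2, i.e. 11 ≤ |A + A| ≤ 21.
Lower bound 2|A|-1 is attained iff A is an arithmetic progression.
Enumerate sums a + a' for a ≤ a' (symmetric, so this suffices):
a = -6: -6+-6=-12, -6+0=-6, -6+5=-1, -6+6=0, -6+7=1, -6+8=2
a = 0: 0+0=0, 0+5=5, 0+6=6, 0+7=7, 0+8=8
a = 5: 5+5=10, 5+6=11, 5+7=12, 5+8=13
a = 6: 6+6=12, 6+7=13, 6+8=14
a = 7: 7+7=14, 7+8=15
a = 8: 8+8=16
Distinct sums: {-12, -6, -1, 0, 1, 2, 5, 6, 7, 8, 10, 11, 12, 13, 14, 15, 16}
|A + A| = 17

|A + A| = 17


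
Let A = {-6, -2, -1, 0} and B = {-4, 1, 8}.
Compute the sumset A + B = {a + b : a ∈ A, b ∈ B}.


A + B = {a + b : a ∈ A, b ∈ B}.
Enumerate all |A|·|B| = 4·3 = 12 pairs (a, b) and collect distinct sums.
a = -6: -6+-4=-10, -6+1=-5, -6+8=2
a = -2: -2+-4=-6, -2+1=-1, -2+8=6
a = -1: -1+-4=-5, -1+1=0, -1+8=7
a = 0: 0+-4=-4, 0+1=1, 0+8=8
Collecting distinct sums: A + B = {-10, -6, -5, -4, -1, 0, 1, 2, 6, 7, 8}
|A + B| = 11

A + B = {-10, -6, -5, -4, -1, 0, 1, 2, 6, 7, 8}


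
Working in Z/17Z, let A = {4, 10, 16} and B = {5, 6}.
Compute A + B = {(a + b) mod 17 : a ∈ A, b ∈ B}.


Work in Z/17Z: reduce every sum a + b modulo 17.
Enumerate all 6 pairs:
a = 4: 4+5=9, 4+6=10
a = 10: 10+5=15, 10+6=16
a = 16: 16+5=4, 16+6=5
Distinct residues collected: {4, 5, 9, 10, 15, 16}
|A + B| = 6 (out of 17 total residues).

A + B = {4, 5, 9, 10, 15, 16}


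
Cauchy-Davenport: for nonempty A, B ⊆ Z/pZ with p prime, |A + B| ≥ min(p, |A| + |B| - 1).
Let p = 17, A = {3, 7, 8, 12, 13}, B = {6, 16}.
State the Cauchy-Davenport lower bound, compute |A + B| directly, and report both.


Cauchy-Davenport: |A + B| ≥ min(p, |A| + |B| - 1) for A, B nonempty in Z/pZ.
|A| = 5, |B| = 2, p = 17.
CD lower bound = min(17, 5 + 2 - 1) = min(17, 6) = 6.
Compute A + B mod 17 directly:
a = 3: 3+6=9, 3+16=2
a = 7: 7+6=13, 7+16=6
a = 8: 8+6=14, 8+16=7
a = 12: 12+6=1, 12+16=11
a = 13: 13+6=2, 13+16=12
A + B = {1, 2, 6, 7, 9, 11, 12, 13, 14}, so |A + B| = 9.
Verify: 9 ≥ 6? Yes ✓.

CD lower bound = 6, actual |A + B| = 9.


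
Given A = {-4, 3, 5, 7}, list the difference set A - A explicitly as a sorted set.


A - A = {a - a' : a, a' ∈ A}.
Compute a - a' for each ordered pair (a, a'):
a = -4: -4--4=0, -4-3=-7, -4-5=-9, -4-7=-11
a = 3: 3--4=7, 3-3=0, 3-5=-2, 3-7=-4
a = 5: 5--4=9, 5-3=2, 5-5=0, 5-7=-2
a = 7: 7--4=11, 7-3=4, 7-5=2, 7-7=0
Collecting distinct values (and noting 0 appears from a-a):
A - A = {-11, -9, -7, -4, -2, 0, 2, 4, 7, 9, 11}
|A - A| = 11

A - A = {-11, -9, -7, -4, -2, 0, 2, 4, 7, 9, 11}


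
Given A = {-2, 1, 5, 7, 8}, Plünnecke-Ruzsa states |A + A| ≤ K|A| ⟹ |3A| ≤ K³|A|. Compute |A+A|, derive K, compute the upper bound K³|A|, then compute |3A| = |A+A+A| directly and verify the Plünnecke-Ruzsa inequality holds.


|A| = 5.
Step 1: Compute A + A by enumerating all 25 pairs.
A + A = {-4, -1, 2, 3, 5, 6, 8, 9, 10, 12, 13, 14, 15, 16}, so |A + A| = 14.
Step 2: Doubling constant K = |A + A|/|A| = 14/5 = 14/5 ≈ 2.8000.
Step 3: Plünnecke-Ruzsa gives |3A| ≤ K³·|A| = (2.8000)³ · 5 ≈ 109.7600.
Step 4: Compute 3A = A + A + A directly by enumerating all triples (a,b,c) ∈ A³; |3A| = 25.
Step 5: Check 25 ≤ 109.7600? Yes ✓.

K = 14/5, Plünnecke-Ruzsa bound K³|A| ≈ 109.7600, |3A| = 25, inequality holds.


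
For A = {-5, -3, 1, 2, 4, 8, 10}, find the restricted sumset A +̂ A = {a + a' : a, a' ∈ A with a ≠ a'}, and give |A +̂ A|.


Restricted sumset: A +̂ A = {a + a' : a ∈ A, a' ∈ A, a ≠ a'}.
Equivalently, take A + A and drop any sum 2a that is achievable ONLY as a + a for a ∈ A (i.e. sums representable only with equal summands).
Enumerate pairs (a, a') with a < a' (symmetric, so each unordered pair gives one sum; this covers all a ≠ a'):
  -5 + -3 = -8
  -5 + 1 = -4
  -5 + 2 = -3
  -5 + 4 = -1
  -5 + 8 = 3
  -5 + 10 = 5
  -3 + 1 = -2
  -3 + 2 = -1
  -3 + 4 = 1
  -3 + 8 = 5
  -3 + 10 = 7
  1 + 2 = 3
  1 + 4 = 5
  1 + 8 = 9
  1 + 10 = 11
  2 + 4 = 6
  2 + 8 = 10
  2 + 10 = 12
  4 + 8 = 12
  4 + 10 = 14
  8 + 10 = 18
Collected distinct sums: {-8, -4, -3, -2, -1, 1, 3, 5, 6, 7, 9, 10, 11, 12, 14, 18}
|A +̂ A| = 16
(Reference bound: |A +̂ A| ≥ 2|A| - 3 for |A| ≥ 2, with |A| = 7 giving ≥ 11.)

|A +̂ A| = 16


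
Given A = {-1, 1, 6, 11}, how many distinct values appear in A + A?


A + A = {a + a' : a, a' ∈ A}; |A| = 4.
General bounds: 2|A| - 1 ≤ |A + A| ≤ |A|(|A|+1)/2, i.e. 7 ≤ |A + A| ≤ 10.
Lower bound 2|A|-1 is attained iff A is an arithmetic progression.
Enumerate sums a + a' for a ≤ a' (symmetric, so this suffices):
a = -1: -1+-1=-2, -1+1=0, -1+6=5, -1+11=10
a = 1: 1+1=2, 1+6=7, 1+11=12
a = 6: 6+6=12, 6+11=17
a = 11: 11+11=22
Distinct sums: {-2, 0, 2, 5, 7, 10, 12, 17, 22}
|A + A| = 9

|A + A| = 9


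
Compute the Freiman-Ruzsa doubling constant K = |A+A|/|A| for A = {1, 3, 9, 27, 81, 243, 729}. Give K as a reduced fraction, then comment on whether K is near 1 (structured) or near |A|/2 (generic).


|A| = 7.
Compute A + A by enumerating all 49 pairs.
A + A = {2, 4, 6, 10, 12, 18, 28, 30, 36, 54, 82, 84, 90, 108, 162, 244, 246, 252, 270, 324, 486, 730, 732, 738, 756, 810, 972, 1458}, so |A + A| = 28.
K = |A + A| / |A| = 28/7 = 4/1 ≈ 4.0000.
Reference: AP of size 7 gives K = 13/7 ≈ 1.8571; a fully generic set of size 7 gives K ≈ 4.0000.

|A| = 7, |A + A| = 28, K = 28/7 = 4/1.


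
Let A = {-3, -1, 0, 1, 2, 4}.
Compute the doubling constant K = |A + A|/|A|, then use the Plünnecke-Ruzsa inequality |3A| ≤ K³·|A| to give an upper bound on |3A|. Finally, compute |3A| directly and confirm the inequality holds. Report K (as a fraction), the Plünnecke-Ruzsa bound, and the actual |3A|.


|A| = 6.
Step 1: Compute A + A by enumerating all 36 pairs.
A + A = {-6, -4, -3, -2, -1, 0, 1, 2, 3, 4, 5, 6, 8}, so |A + A| = 13.
Step 2: Doubling constant K = |A + A|/|A| = 13/6 = 13/6 ≈ 2.1667.
Step 3: Plünnecke-Ruzsa gives |3A| ≤ K³·|A| = (2.1667)³ · 6 ≈ 61.0278.
Step 4: Compute 3A = A + A + A directly by enumerating all triples (a,b,c) ∈ A³; |3A| = 20.
Step 5: Check 20 ≤ 61.0278? Yes ✓.

K = 13/6, Plünnecke-Ruzsa bound K³|A| ≈ 61.0278, |3A| = 20, inequality holds.


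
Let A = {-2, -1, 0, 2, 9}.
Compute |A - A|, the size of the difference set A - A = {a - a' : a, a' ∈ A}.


A - A = {a - a' : a, a' ∈ A}; |A| = 5.
Bounds: 2|A|-1 ≤ |A - A| ≤ |A|² - |A| + 1, i.e. 9 ≤ |A - A| ≤ 21.
Note: 0 ∈ A - A always (from a - a). The set is symmetric: if d ∈ A - A then -d ∈ A - A.
Enumerate nonzero differences d = a - a' with a > a' (then include -d):
Positive differences: {1, 2, 3, 4, 7, 9, 10, 11}
Full difference set: {0} ∪ (positive diffs) ∪ (negative diffs).
|A - A| = 1 + 2·8 = 17 (matches direct enumeration: 17).

|A - A| = 17


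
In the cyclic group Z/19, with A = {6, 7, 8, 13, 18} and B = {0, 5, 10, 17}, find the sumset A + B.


Work in Z/19Z: reduce every sum a + b modulo 19.
Enumerate all 20 pairs:
a = 6: 6+0=6, 6+5=11, 6+10=16, 6+17=4
a = 7: 7+0=7, 7+5=12, 7+10=17, 7+17=5
a = 8: 8+0=8, 8+5=13, 8+10=18, 8+17=6
a = 13: 13+0=13, 13+5=18, 13+10=4, 13+17=11
a = 18: 18+0=18, 18+5=4, 18+10=9, 18+17=16
Distinct residues collected: {4, 5, 6, 7, 8, 9, 11, 12, 13, 16, 17, 18}
|A + B| = 12 (out of 19 total residues).

A + B = {4, 5, 6, 7, 8, 9, 11, 12, 13, 16, 17, 18}


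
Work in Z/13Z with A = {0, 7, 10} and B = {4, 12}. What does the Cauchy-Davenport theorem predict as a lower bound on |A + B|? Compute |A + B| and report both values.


Cauchy-Davenport: |A + B| ≥ min(p, |A| + |B| - 1) for A, B nonempty in Z/pZ.
|A| = 3, |B| = 2, p = 13.
CD lower bound = min(13, 3 + 2 - 1) = min(13, 4) = 4.
Compute A + B mod 13 directly:
a = 0: 0+4=4, 0+12=12
a = 7: 7+4=11, 7+12=6
a = 10: 10+4=1, 10+12=9
A + B = {1, 4, 6, 9, 11, 12}, so |A + B| = 6.
Verify: 6 ≥ 4? Yes ✓.

CD lower bound = 4, actual |A + B| = 6.


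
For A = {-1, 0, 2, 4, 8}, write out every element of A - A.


A - A = {a - a' : a, a' ∈ A}.
Compute a - a' for each ordered pair (a, a'):
a = -1: -1--1=0, -1-0=-1, -1-2=-3, -1-4=-5, -1-8=-9
a = 0: 0--1=1, 0-0=0, 0-2=-2, 0-4=-4, 0-8=-8
a = 2: 2--1=3, 2-0=2, 2-2=0, 2-4=-2, 2-8=-6
a = 4: 4--1=5, 4-0=4, 4-2=2, 4-4=0, 4-8=-4
a = 8: 8--1=9, 8-0=8, 8-2=6, 8-4=4, 8-8=0
Collecting distinct values (and noting 0 appears from a-a):
A - A = {-9, -8, -6, -5, -4, -3, -2, -1, 0, 1, 2, 3, 4, 5, 6, 8, 9}
|A - A| = 17

A - A = {-9, -8, -6, -5, -4, -3, -2, -1, 0, 1, 2, 3, 4, 5, 6, 8, 9}


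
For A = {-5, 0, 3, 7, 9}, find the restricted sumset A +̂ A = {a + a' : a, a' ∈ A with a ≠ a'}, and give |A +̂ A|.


Restricted sumset: A +̂ A = {a + a' : a ∈ A, a' ∈ A, a ≠ a'}.
Equivalently, take A + A and drop any sum 2a that is achievable ONLY as a + a for a ∈ A (i.e. sums representable only with equal summands).
Enumerate pairs (a, a') with a < a' (symmetric, so each unordered pair gives one sum; this covers all a ≠ a'):
  -5 + 0 = -5
  -5 + 3 = -2
  -5 + 7 = 2
  -5 + 9 = 4
  0 + 3 = 3
  0 + 7 = 7
  0 + 9 = 9
  3 + 7 = 10
  3 + 9 = 12
  7 + 9 = 16
Collected distinct sums: {-5, -2, 2, 3, 4, 7, 9, 10, 12, 16}
|A +̂ A| = 10
(Reference bound: |A +̂ A| ≥ 2|A| - 3 for |A| ≥ 2, with |A| = 5 giving ≥ 7.)

|A +̂ A| = 10


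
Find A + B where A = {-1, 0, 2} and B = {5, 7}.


A + B = {a + b : a ∈ A, b ∈ B}.
Enumerate all |A|·|B| = 3·2 = 6 pairs (a, b) and collect distinct sums.
a = -1: -1+5=4, -1+7=6
a = 0: 0+5=5, 0+7=7
a = 2: 2+5=7, 2+7=9
Collecting distinct sums: A + B = {4, 5, 6, 7, 9}
|A + B| = 5

A + B = {4, 5, 6, 7, 9}


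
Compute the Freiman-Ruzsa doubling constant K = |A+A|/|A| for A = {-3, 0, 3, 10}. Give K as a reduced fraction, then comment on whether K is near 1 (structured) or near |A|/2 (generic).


|A| = 4.
Compute A + A by enumerating all 16 pairs.
A + A = {-6, -3, 0, 3, 6, 7, 10, 13, 20}, so |A + A| = 9.
K = |A + A| / |A| = 9/4 (already in lowest terms) ≈ 2.2500.
Reference: AP of size 4 gives K = 7/4 ≈ 1.7500; a fully generic set of size 4 gives K ≈ 2.5000.

|A| = 4, |A + A| = 9, K = 9/4.


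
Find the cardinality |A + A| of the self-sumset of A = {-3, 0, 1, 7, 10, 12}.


A + A = {a + a' : a, a' ∈ A}; |A| = 6.
General bounds: 2|A| - 1 ≤ |A + A| ≤ |A|(|A|+1)/2, i.e. 11 ≤ |A + A| ≤ 21.
Lower bound 2|A|-1 is attained iff A is an arithmetic progression.
Enumerate sums a + a' for a ≤ a' (symmetric, so this suffices):
a = -3: -3+-3=-6, -3+0=-3, -3+1=-2, -3+7=4, -3+10=7, -3+12=9
a = 0: 0+0=0, 0+1=1, 0+7=7, 0+10=10, 0+12=12
a = 1: 1+1=2, 1+7=8, 1+10=11, 1+12=13
a = 7: 7+7=14, 7+10=17, 7+12=19
a = 10: 10+10=20, 10+12=22
a = 12: 12+12=24
Distinct sums: {-6, -3, -2, 0, 1, 2, 4, 7, 8, 9, 10, 11, 12, 13, 14, 17, 19, 20, 22, 24}
|A + A| = 20

|A + A| = 20


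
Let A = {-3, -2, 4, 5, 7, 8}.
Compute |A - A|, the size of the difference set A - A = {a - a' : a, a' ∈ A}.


A - A = {a - a' : a, a' ∈ A}; |A| = 6.
Bounds: 2|A|-1 ≤ |A - A| ≤ |A|² - |A| + 1, i.e. 11 ≤ |A - A| ≤ 31.
Note: 0 ∈ A - A always (from a - a). The set is symmetric: if d ∈ A - A then -d ∈ A - A.
Enumerate nonzero differences d = a - a' with a > a' (then include -d):
Positive differences: {1, 2, 3, 4, 6, 7, 8, 9, 10, 11}
Full difference set: {0} ∪ (positive diffs) ∪ (negative diffs).
|A - A| = 1 + 2·10 = 21 (matches direct enumeration: 21).

|A - A| = 21


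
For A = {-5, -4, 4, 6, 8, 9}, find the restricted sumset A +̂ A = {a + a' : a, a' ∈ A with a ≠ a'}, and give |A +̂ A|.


Restricted sumset: A +̂ A = {a + a' : a ∈ A, a' ∈ A, a ≠ a'}.
Equivalently, take A + A and drop any sum 2a that is achievable ONLY as a + a for a ∈ A (i.e. sums representable only with equal summands).
Enumerate pairs (a, a') with a < a' (symmetric, so each unordered pair gives one sum; this covers all a ≠ a'):
  -5 + -4 = -9
  -5 + 4 = -1
  -5 + 6 = 1
  -5 + 8 = 3
  -5 + 9 = 4
  -4 + 4 = 0
  -4 + 6 = 2
  -4 + 8 = 4
  -4 + 9 = 5
  4 + 6 = 10
  4 + 8 = 12
  4 + 9 = 13
  6 + 8 = 14
  6 + 9 = 15
  8 + 9 = 17
Collected distinct sums: {-9, -1, 0, 1, 2, 3, 4, 5, 10, 12, 13, 14, 15, 17}
|A +̂ A| = 14
(Reference bound: |A +̂ A| ≥ 2|A| - 3 for |A| ≥ 2, with |A| = 6 giving ≥ 9.)

|A +̂ A| = 14


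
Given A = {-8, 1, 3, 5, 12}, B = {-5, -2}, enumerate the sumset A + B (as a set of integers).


A + B = {a + b : a ∈ A, b ∈ B}.
Enumerate all |A|·|B| = 5·2 = 10 pairs (a, b) and collect distinct sums.
a = -8: -8+-5=-13, -8+-2=-10
a = 1: 1+-5=-4, 1+-2=-1
a = 3: 3+-5=-2, 3+-2=1
a = 5: 5+-5=0, 5+-2=3
a = 12: 12+-5=7, 12+-2=10
Collecting distinct sums: A + B = {-13, -10, -4, -2, -1, 0, 1, 3, 7, 10}
|A + B| = 10

A + B = {-13, -10, -4, -2, -1, 0, 1, 3, 7, 10}


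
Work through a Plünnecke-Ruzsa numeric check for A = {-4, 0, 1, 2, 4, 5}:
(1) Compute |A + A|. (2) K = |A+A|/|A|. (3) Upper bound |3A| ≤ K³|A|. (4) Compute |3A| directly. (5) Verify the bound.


|A| = 6.
Step 1: Compute A + A by enumerating all 36 pairs.
A + A = {-8, -4, -3, -2, 0, 1, 2, 3, 4, 5, 6, 7, 8, 9, 10}, so |A + A| = 15.
Step 2: Doubling constant K = |A + A|/|A| = 15/6 = 15/6 ≈ 2.5000.
Step 3: Plünnecke-Ruzsa gives |3A| ≤ K³·|A| = (2.5000)³ · 6 ≈ 93.7500.
Step 4: Compute 3A = A + A + A directly by enumerating all triples (a,b,c) ∈ A³; |3A| = 24.
Step 5: Check 24 ≤ 93.7500? Yes ✓.

K = 15/6, Plünnecke-Ruzsa bound K³|A| ≈ 93.7500, |3A| = 24, inequality holds.


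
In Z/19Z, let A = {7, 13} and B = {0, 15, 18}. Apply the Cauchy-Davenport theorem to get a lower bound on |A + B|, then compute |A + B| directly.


Cauchy-Davenport: |A + B| ≥ min(p, |A| + |B| - 1) for A, B nonempty in Z/pZ.
|A| = 2, |B| = 3, p = 19.
CD lower bound = min(19, 2 + 3 - 1) = min(19, 4) = 4.
Compute A + B mod 19 directly:
a = 7: 7+0=7, 7+15=3, 7+18=6
a = 13: 13+0=13, 13+15=9, 13+18=12
A + B = {3, 6, 7, 9, 12, 13}, so |A + B| = 6.
Verify: 6 ≥ 4? Yes ✓.

CD lower bound = 4, actual |A + B| = 6.


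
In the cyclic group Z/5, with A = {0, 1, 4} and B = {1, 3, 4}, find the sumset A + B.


Work in Z/5Z: reduce every sum a + b modulo 5.
Enumerate all 9 pairs:
a = 0: 0+1=1, 0+3=3, 0+4=4
a = 1: 1+1=2, 1+3=4, 1+4=0
a = 4: 4+1=0, 4+3=2, 4+4=3
Distinct residues collected: {0, 1, 2, 3, 4}
|A + B| = 5 (out of 5 total residues).

A + B = {0, 1, 2, 3, 4}


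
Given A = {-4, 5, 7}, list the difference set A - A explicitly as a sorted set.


A - A = {a - a' : a, a' ∈ A}.
Compute a - a' for each ordered pair (a, a'):
a = -4: -4--4=0, -4-5=-9, -4-7=-11
a = 5: 5--4=9, 5-5=0, 5-7=-2
a = 7: 7--4=11, 7-5=2, 7-7=0
Collecting distinct values (and noting 0 appears from a-a):
A - A = {-11, -9, -2, 0, 2, 9, 11}
|A - A| = 7

A - A = {-11, -9, -2, 0, 2, 9, 11}


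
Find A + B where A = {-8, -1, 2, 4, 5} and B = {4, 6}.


A + B = {a + b : a ∈ A, b ∈ B}.
Enumerate all |A|·|B| = 5·2 = 10 pairs (a, b) and collect distinct sums.
a = -8: -8+4=-4, -8+6=-2
a = -1: -1+4=3, -1+6=5
a = 2: 2+4=6, 2+6=8
a = 4: 4+4=8, 4+6=10
a = 5: 5+4=9, 5+6=11
Collecting distinct sums: A + B = {-4, -2, 3, 5, 6, 8, 9, 10, 11}
|A + B| = 9

A + B = {-4, -2, 3, 5, 6, 8, 9, 10, 11}


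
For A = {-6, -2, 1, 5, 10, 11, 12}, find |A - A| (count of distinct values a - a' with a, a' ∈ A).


A - A = {a - a' : a, a' ∈ A}; |A| = 7.
Bounds: 2|A|-1 ≤ |A - A| ≤ |A|² - |A| + 1, i.e. 13 ≤ |A - A| ≤ 43.
Note: 0 ∈ A - A always (from a - a). The set is symmetric: if d ∈ A - A then -d ∈ A - A.
Enumerate nonzero differences d = a - a' with a > a' (then include -d):
Positive differences: {1, 2, 3, 4, 5, 6, 7, 9, 10, 11, 12, 13, 14, 16, 17, 18}
Full difference set: {0} ∪ (positive diffs) ∪ (negative diffs).
|A - A| = 1 + 2·16 = 33 (matches direct enumeration: 33).

|A - A| = 33


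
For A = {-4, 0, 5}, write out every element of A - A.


A - A = {a - a' : a, a' ∈ A}.
Compute a - a' for each ordered pair (a, a'):
a = -4: -4--4=0, -4-0=-4, -4-5=-9
a = 0: 0--4=4, 0-0=0, 0-5=-5
a = 5: 5--4=9, 5-0=5, 5-5=0
Collecting distinct values (and noting 0 appears from a-a):
A - A = {-9, -5, -4, 0, 4, 5, 9}
|A - A| = 7

A - A = {-9, -5, -4, 0, 4, 5, 9}


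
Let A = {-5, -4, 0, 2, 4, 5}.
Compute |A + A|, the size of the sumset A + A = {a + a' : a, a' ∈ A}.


A + A = {a + a' : a, a' ∈ A}; |A| = 6.
General bounds: 2|A| - 1 ≤ |A + A| ≤ |A|(|A|+1)/2, i.e. 11 ≤ |A + A| ≤ 21.
Lower bound 2|A|-1 is attained iff A is an arithmetic progression.
Enumerate sums a + a' for a ≤ a' (symmetric, so this suffices):
a = -5: -5+-5=-10, -5+-4=-9, -5+0=-5, -5+2=-3, -5+4=-1, -5+5=0
a = -4: -4+-4=-8, -4+0=-4, -4+2=-2, -4+4=0, -4+5=1
a = 0: 0+0=0, 0+2=2, 0+4=4, 0+5=5
a = 2: 2+2=4, 2+4=6, 2+5=7
a = 4: 4+4=8, 4+5=9
a = 5: 5+5=10
Distinct sums: {-10, -9, -8, -5, -4, -3, -2, -1, 0, 1, 2, 4, 5, 6, 7, 8, 9, 10}
|A + A| = 18

|A + A| = 18


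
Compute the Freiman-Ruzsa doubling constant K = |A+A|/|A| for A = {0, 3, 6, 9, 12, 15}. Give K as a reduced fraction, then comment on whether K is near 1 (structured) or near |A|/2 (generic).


|A| = 6.
Compute A + A by enumerating all 36 pairs.
A + A = {0, 3, 6, 9, 12, 15, 18, 21, 24, 27, 30}, so |A + A| = 11.
K = |A + A| / |A| = 11/6 (already in lowest terms) ≈ 1.8333.
Reference: AP of size 6 gives K = 11/6 ≈ 1.8333; a fully generic set of size 6 gives K ≈ 3.5000.

|A| = 6, |A + A| = 11, K = 11/6.


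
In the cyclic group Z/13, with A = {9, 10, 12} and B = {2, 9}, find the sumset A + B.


Work in Z/13Z: reduce every sum a + b modulo 13.
Enumerate all 6 pairs:
a = 9: 9+2=11, 9+9=5
a = 10: 10+2=12, 10+9=6
a = 12: 12+2=1, 12+9=8
Distinct residues collected: {1, 5, 6, 8, 11, 12}
|A + B| = 6 (out of 13 total residues).

A + B = {1, 5, 6, 8, 11, 12}


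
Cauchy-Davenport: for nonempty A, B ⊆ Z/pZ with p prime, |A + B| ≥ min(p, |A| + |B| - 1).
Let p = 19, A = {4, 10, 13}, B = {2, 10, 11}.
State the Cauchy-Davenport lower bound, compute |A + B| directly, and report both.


Cauchy-Davenport: |A + B| ≥ min(p, |A| + |B| - 1) for A, B nonempty in Z/pZ.
|A| = 3, |B| = 3, p = 19.
CD lower bound = min(19, 3 + 3 - 1) = min(19, 5) = 5.
Compute A + B mod 19 directly:
a = 4: 4+2=6, 4+10=14, 4+11=15
a = 10: 10+2=12, 10+10=1, 10+11=2
a = 13: 13+2=15, 13+10=4, 13+11=5
A + B = {1, 2, 4, 5, 6, 12, 14, 15}, so |A + B| = 8.
Verify: 8 ≥ 5? Yes ✓.

CD lower bound = 5, actual |A + B| = 8.


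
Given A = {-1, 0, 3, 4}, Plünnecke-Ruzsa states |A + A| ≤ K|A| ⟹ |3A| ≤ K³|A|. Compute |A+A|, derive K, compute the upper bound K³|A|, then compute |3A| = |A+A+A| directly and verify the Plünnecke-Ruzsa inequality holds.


|A| = 4.
Step 1: Compute A + A by enumerating all 16 pairs.
A + A = {-2, -1, 0, 2, 3, 4, 6, 7, 8}, so |A + A| = 9.
Step 2: Doubling constant K = |A + A|/|A| = 9/4 = 9/4 ≈ 2.2500.
Step 3: Plünnecke-Ruzsa gives |3A| ≤ K³·|A| = (2.2500)³ · 4 ≈ 45.5625.
Step 4: Compute 3A = A + A + A directly by enumerating all triples (a,b,c) ∈ A³; |3A| = 16.
Step 5: Check 16 ≤ 45.5625? Yes ✓.

K = 9/4, Plünnecke-Ruzsa bound K³|A| ≈ 45.5625, |3A| = 16, inequality holds.


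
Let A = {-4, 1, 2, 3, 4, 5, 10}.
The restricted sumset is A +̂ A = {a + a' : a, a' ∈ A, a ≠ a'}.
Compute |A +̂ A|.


Restricted sumset: A +̂ A = {a + a' : a ∈ A, a' ∈ A, a ≠ a'}.
Equivalently, take A + A and drop any sum 2a that is achievable ONLY as a + a for a ∈ A (i.e. sums representable only with equal summands).
Enumerate pairs (a, a') with a < a' (symmetric, so each unordered pair gives one sum; this covers all a ≠ a'):
  -4 + 1 = -3
  -4 + 2 = -2
  -4 + 3 = -1
  -4 + 4 = 0
  -4 + 5 = 1
  -4 + 10 = 6
  1 + 2 = 3
  1 + 3 = 4
  1 + 4 = 5
  1 + 5 = 6
  1 + 10 = 11
  2 + 3 = 5
  2 + 4 = 6
  2 + 5 = 7
  2 + 10 = 12
  3 + 4 = 7
  3 + 5 = 8
  3 + 10 = 13
  4 + 5 = 9
  4 + 10 = 14
  5 + 10 = 15
Collected distinct sums: {-3, -2, -1, 0, 1, 3, 4, 5, 6, 7, 8, 9, 11, 12, 13, 14, 15}
|A +̂ A| = 17
(Reference bound: |A +̂ A| ≥ 2|A| - 3 for |A| ≥ 2, with |A| = 7 giving ≥ 11.)

|A +̂ A| = 17


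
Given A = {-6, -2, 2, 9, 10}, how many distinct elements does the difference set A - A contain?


A - A = {a - a' : a, a' ∈ A}; |A| = 5.
Bounds: 2|A|-1 ≤ |A - A| ≤ |A|² - |A| + 1, i.e. 9 ≤ |A - A| ≤ 21.
Note: 0 ∈ A - A always (from a - a). The set is symmetric: if d ∈ A - A then -d ∈ A - A.
Enumerate nonzero differences d = a - a' with a > a' (then include -d):
Positive differences: {1, 4, 7, 8, 11, 12, 15, 16}
Full difference set: {0} ∪ (positive diffs) ∪ (negative diffs).
|A - A| = 1 + 2·8 = 17 (matches direct enumeration: 17).

|A - A| = 17


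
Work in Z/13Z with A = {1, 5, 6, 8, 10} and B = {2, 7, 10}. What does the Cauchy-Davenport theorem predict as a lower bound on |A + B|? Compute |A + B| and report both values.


Cauchy-Davenport: |A + B| ≥ min(p, |A| + |B| - 1) for A, B nonempty in Z/pZ.
|A| = 5, |B| = 3, p = 13.
CD lower bound = min(13, 5 + 3 - 1) = min(13, 7) = 7.
Compute A + B mod 13 directly:
a = 1: 1+2=3, 1+7=8, 1+10=11
a = 5: 5+2=7, 5+7=12, 5+10=2
a = 6: 6+2=8, 6+7=0, 6+10=3
a = 8: 8+2=10, 8+7=2, 8+10=5
a = 10: 10+2=12, 10+7=4, 10+10=7
A + B = {0, 2, 3, 4, 5, 7, 8, 10, 11, 12}, so |A + B| = 10.
Verify: 10 ≥ 7? Yes ✓.

CD lower bound = 7, actual |A + B| = 10.


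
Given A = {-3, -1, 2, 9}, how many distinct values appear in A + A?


A + A = {a + a' : a, a' ∈ A}; |A| = 4.
General bounds: 2|A| - 1 ≤ |A + A| ≤ |A|(|A|+1)/2, i.e. 7 ≤ |A + A| ≤ 10.
Lower bound 2|A|-1 is attained iff A is an arithmetic progression.
Enumerate sums a + a' for a ≤ a' (symmetric, so this suffices):
a = -3: -3+-3=-6, -3+-1=-4, -3+2=-1, -3+9=6
a = -1: -1+-1=-2, -1+2=1, -1+9=8
a = 2: 2+2=4, 2+9=11
a = 9: 9+9=18
Distinct sums: {-6, -4, -2, -1, 1, 4, 6, 8, 11, 18}
|A + A| = 10

|A + A| = 10


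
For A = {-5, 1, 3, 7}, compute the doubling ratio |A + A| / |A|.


|A| = 4.
Compute A + A by enumerating all 16 pairs.
A + A = {-10, -4, -2, 2, 4, 6, 8, 10, 14}, so |A + A| = 9.
K = |A + A| / |A| = 9/4 (already in lowest terms) ≈ 2.2500.
Reference: AP of size 4 gives K = 7/4 ≈ 1.7500; a fully generic set of size 4 gives K ≈ 2.5000.

|A| = 4, |A + A| = 9, K = 9/4.


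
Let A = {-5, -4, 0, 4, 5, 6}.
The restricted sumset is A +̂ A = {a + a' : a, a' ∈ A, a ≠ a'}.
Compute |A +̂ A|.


Restricted sumset: A +̂ A = {a + a' : a ∈ A, a' ∈ A, a ≠ a'}.
Equivalently, take A + A and drop any sum 2a that is achievable ONLY as a + a for a ∈ A (i.e. sums representable only with equal summands).
Enumerate pairs (a, a') with a < a' (symmetric, so each unordered pair gives one sum; this covers all a ≠ a'):
  -5 + -4 = -9
  -5 + 0 = -5
  -5 + 4 = -1
  -5 + 5 = 0
  -5 + 6 = 1
  -4 + 0 = -4
  -4 + 4 = 0
  -4 + 5 = 1
  -4 + 6 = 2
  0 + 4 = 4
  0 + 5 = 5
  0 + 6 = 6
  4 + 5 = 9
  4 + 6 = 10
  5 + 6 = 11
Collected distinct sums: {-9, -5, -4, -1, 0, 1, 2, 4, 5, 6, 9, 10, 11}
|A +̂ A| = 13
(Reference bound: |A +̂ A| ≥ 2|A| - 3 for |A| ≥ 2, with |A| = 6 giving ≥ 9.)

|A +̂ A| = 13


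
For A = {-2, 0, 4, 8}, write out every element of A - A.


A - A = {a - a' : a, a' ∈ A}.
Compute a - a' for each ordered pair (a, a'):
a = -2: -2--2=0, -2-0=-2, -2-4=-6, -2-8=-10
a = 0: 0--2=2, 0-0=0, 0-4=-4, 0-8=-8
a = 4: 4--2=6, 4-0=4, 4-4=0, 4-8=-4
a = 8: 8--2=10, 8-0=8, 8-4=4, 8-8=0
Collecting distinct values (and noting 0 appears from a-a):
A - A = {-10, -8, -6, -4, -2, 0, 2, 4, 6, 8, 10}
|A - A| = 11

A - A = {-10, -8, -6, -4, -2, 0, 2, 4, 6, 8, 10}


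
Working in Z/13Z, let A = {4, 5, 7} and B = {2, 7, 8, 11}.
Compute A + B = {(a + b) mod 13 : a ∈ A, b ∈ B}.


Work in Z/13Z: reduce every sum a + b modulo 13.
Enumerate all 12 pairs:
a = 4: 4+2=6, 4+7=11, 4+8=12, 4+11=2
a = 5: 5+2=7, 5+7=12, 5+8=0, 5+11=3
a = 7: 7+2=9, 7+7=1, 7+8=2, 7+11=5
Distinct residues collected: {0, 1, 2, 3, 5, 6, 7, 9, 11, 12}
|A + B| = 10 (out of 13 total residues).

A + B = {0, 1, 2, 3, 5, 6, 7, 9, 11, 12}


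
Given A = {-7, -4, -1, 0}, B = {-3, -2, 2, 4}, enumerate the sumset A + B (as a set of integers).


A + B = {a + b : a ∈ A, b ∈ B}.
Enumerate all |A|·|B| = 4·4 = 16 pairs (a, b) and collect distinct sums.
a = -7: -7+-3=-10, -7+-2=-9, -7+2=-5, -7+4=-3
a = -4: -4+-3=-7, -4+-2=-6, -4+2=-2, -4+4=0
a = -1: -1+-3=-4, -1+-2=-3, -1+2=1, -1+4=3
a = 0: 0+-3=-3, 0+-2=-2, 0+2=2, 0+4=4
Collecting distinct sums: A + B = {-10, -9, -7, -6, -5, -4, -3, -2, 0, 1, 2, 3, 4}
|A + B| = 13

A + B = {-10, -9, -7, -6, -5, -4, -3, -2, 0, 1, 2, 3, 4}


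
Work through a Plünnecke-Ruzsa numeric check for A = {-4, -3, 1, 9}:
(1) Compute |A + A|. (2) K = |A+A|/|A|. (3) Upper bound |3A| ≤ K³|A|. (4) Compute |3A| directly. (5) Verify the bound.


|A| = 4.
Step 1: Compute A + A by enumerating all 16 pairs.
A + A = {-8, -7, -6, -3, -2, 2, 5, 6, 10, 18}, so |A + A| = 10.
Step 2: Doubling constant K = |A + A|/|A| = 10/4 = 10/4 ≈ 2.5000.
Step 3: Plünnecke-Ruzsa gives |3A| ≤ K³·|A| = (2.5000)³ · 4 ≈ 62.5000.
Step 4: Compute 3A = A + A + A directly by enumerating all triples (a,b,c) ∈ A³; |3A| = 19.
Step 5: Check 19 ≤ 62.5000? Yes ✓.

K = 10/4, Plünnecke-Ruzsa bound K³|A| ≈ 62.5000, |3A| = 19, inequality holds.


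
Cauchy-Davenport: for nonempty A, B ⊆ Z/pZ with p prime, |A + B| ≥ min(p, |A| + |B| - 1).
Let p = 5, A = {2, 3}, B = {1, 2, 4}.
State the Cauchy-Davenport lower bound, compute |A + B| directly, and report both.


Cauchy-Davenport: |A + B| ≥ min(p, |A| + |B| - 1) for A, B nonempty in Z/pZ.
|A| = 2, |B| = 3, p = 5.
CD lower bound = min(5, 2 + 3 - 1) = min(5, 4) = 4.
Compute A + B mod 5 directly:
a = 2: 2+1=3, 2+2=4, 2+4=1
a = 3: 3+1=4, 3+2=0, 3+4=2
A + B = {0, 1, 2, 3, 4}, so |A + B| = 5.
Verify: 5 ≥ 4? Yes ✓.

CD lower bound = 4, actual |A + B| = 5.


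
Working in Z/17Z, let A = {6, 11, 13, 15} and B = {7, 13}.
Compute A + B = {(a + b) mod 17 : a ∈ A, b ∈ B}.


Work in Z/17Z: reduce every sum a + b modulo 17.
Enumerate all 8 pairs:
a = 6: 6+7=13, 6+13=2
a = 11: 11+7=1, 11+13=7
a = 13: 13+7=3, 13+13=9
a = 15: 15+7=5, 15+13=11
Distinct residues collected: {1, 2, 3, 5, 7, 9, 11, 13}
|A + B| = 8 (out of 17 total residues).

A + B = {1, 2, 3, 5, 7, 9, 11, 13}


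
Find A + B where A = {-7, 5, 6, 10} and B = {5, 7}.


A + B = {a + b : a ∈ A, b ∈ B}.
Enumerate all |A|·|B| = 4·2 = 8 pairs (a, b) and collect distinct sums.
a = -7: -7+5=-2, -7+7=0
a = 5: 5+5=10, 5+7=12
a = 6: 6+5=11, 6+7=13
a = 10: 10+5=15, 10+7=17
Collecting distinct sums: A + B = {-2, 0, 10, 11, 12, 13, 15, 17}
|A + B| = 8

A + B = {-2, 0, 10, 11, 12, 13, 15, 17}


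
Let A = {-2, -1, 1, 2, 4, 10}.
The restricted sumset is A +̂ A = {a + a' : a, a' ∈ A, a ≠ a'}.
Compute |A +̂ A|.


Restricted sumset: A +̂ A = {a + a' : a ∈ A, a' ∈ A, a ≠ a'}.
Equivalently, take A + A and drop any sum 2a that is achievable ONLY as a + a for a ∈ A (i.e. sums representable only with equal summands).
Enumerate pairs (a, a') with a < a' (symmetric, so each unordered pair gives one sum; this covers all a ≠ a'):
  -2 + -1 = -3
  -2 + 1 = -1
  -2 + 2 = 0
  -2 + 4 = 2
  -2 + 10 = 8
  -1 + 1 = 0
  -1 + 2 = 1
  -1 + 4 = 3
  -1 + 10 = 9
  1 + 2 = 3
  1 + 4 = 5
  1 + 10 = 11
  2 + 4 = 6
  2 + 10 = 12
  4 + 10 = 14
Collected distinct sums: {-3, -1, 0, 1, 2, 3, 5, 6, 8, 9, 11, 12, 14}
|A +̂ A| = 13
(Reference bound: |A +̂ A| ≥ 2|A| - 3 for |A| ≥ 2, with |A| = 6 giving ≥ 9.)

|A +̂ A| = 13


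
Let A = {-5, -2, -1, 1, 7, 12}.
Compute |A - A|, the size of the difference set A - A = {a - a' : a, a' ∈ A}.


A - A = {a - a' : a, a' ∈ A}; |A| = 6.
Bounds: 2|A|-1 ≤ |A - A| ≤ |A|² - |A| + 1, i.e. 11 ≤ |A - A| ≤ 31.
Note: 0 ∈ A - A always (from a - a). The set is symmetric: if d ∈ A - A then -d ∈ A - A.
Enumerate nonzero differences d = a - a' with a > a' (then include -d):
Positive differences: {1, 2, 3, 4, 5, 6, 8, 9, 11, 12, 13, 14, 17}
Full difference set: {0} ∪ (positive diffs) ∪ (negative diffs).
|A - A| = 1 + 2·13 = 27 (matches direct enumeration: 27).

|A - A| = 27


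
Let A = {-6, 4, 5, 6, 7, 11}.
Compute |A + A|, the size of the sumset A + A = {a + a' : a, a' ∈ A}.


A + A = {a + a' : a, a' ∈ A}; |A| = 6.
General bounds: 2|A| - 1 ≤ |A + A| ≤ |A|(|A|+1)/2, i.e. 11 ≤ |A + A| ≤ 21.
Lower bound 2|A|-1 is attained iff A is an arithmetic progression.
Enumerate sums a + a' for a ≤ a' (symmetric, so this suffices):
a = -6: -6+-6=-12, -6+4=-2, -6+5=-1, -6+6=0, -6+7=1, -6+11=5
a = 4: 4+4=8, 4+5=9, 4+6=10, 4+7=11, 4+11=15
a = 5: 5+5=10, 5+6=11, 5+7=12, 5+11=16
a = 6: 6+6=12, 6+7=13, 6+11=17
a = 7: 7+7=14, 7+11=18
a = 11: 11+11=22
Distinct sums: {-12, -2, -1, 0, 1, 5, 8, 9, 10, 11, 12, 13, 14, 15, 16, 17, 18, 22}
|A + A| = 18

|A + A| = 18


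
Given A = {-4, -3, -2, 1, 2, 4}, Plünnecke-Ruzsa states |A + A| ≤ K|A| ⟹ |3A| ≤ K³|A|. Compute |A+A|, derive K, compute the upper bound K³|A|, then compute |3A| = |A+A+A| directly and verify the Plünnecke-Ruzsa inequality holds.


|A| = 6.
Step 1: Compute A + A by enumerating all 36 pairs.
A + A = {-8, -7, -6, -5, -4, -3, -2, -1, 0, 1, 2, 3, 4, 5, 6, 8}, so |A + A| = 16.
Step 2: Doubling constant K = |A + A|/|A| = 16/6 = 16/6 ≈ 2.6667.
Step 3: Plünnecke-Ruzsa gives |3A| ≤ K³·|A| = (2.6667)³ · 6 ≈ 113.7778.
Step 4: Compute 3A = A + A + A directly by enumerating all triples (a,b,c) ∈ A³; |3A| = 24.
Step 5: Check 24 ≤ 113.7778? Yes ✓.

K = 16/6, Plünnecke-Ruzsa bound K³|A| ≈ 113.7778, |3A| = 24, inequality holds.


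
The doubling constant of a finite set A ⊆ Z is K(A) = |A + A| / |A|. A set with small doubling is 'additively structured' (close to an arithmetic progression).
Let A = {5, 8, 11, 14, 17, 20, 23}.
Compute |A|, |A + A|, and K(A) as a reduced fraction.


|A| = 7.
Compute A + A by enumerating all 49 pairs.
A + A = {10, 13, 16, 19, 22, 25, 28, 31, 34, 37, 40, 43, 46}, so |A + A| = 13.
K = |A + A| / |A| = 13/7 (already in lowest terms) ≈ 1.8571.
Reference: AP of size 7 gives K = 13/7 ≈ 1.8571; a fully generic set of size 7 gives K ≈ 4.0000.

|A| = 7, |A + A| = 13, K = 13/7.


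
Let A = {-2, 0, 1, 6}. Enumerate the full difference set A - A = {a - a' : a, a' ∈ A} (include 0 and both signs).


A - A = {a - a' : a, a' ∈ A}.
Compute a - a' for each ordered pair (a, a'):
a = -2: -2--2=0, -2-0=-2, -2-1=-3, -2-6=-8
a = 0: 0--2=2, 0-0=0, 0-1=-1, 0-6=-6
a = 1: 1--2=3, 1-0=1, 1-1=0, 1-6=-5
a = 6: 6--2=8, 6-0=6, 6-1=5, 6-6=0
Collecting distinct values (and noting 0 appears from a-a):
A - A = {-8, -6, -5, -3, -2, -1, 0, 1, 2, 3, 5, 6, 8}
|A - A| = 13

A - A = {-8, -6, -5, -3, -2, -1, 0, 1, 2, 3, 5, 6, 8}


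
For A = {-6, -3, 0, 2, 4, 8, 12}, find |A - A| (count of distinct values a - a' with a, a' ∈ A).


A - A = {a - a' : a, a' ∈ A}; |A| = 7.
Bounds: 2|A|-1 ≤ |A - A| ≤ |A|² - |A| + 1, i.e. 13 ≤ |A - A| ≤ 43.
Note: 0 ∈ A - A always (from a - a). The set is symmetric: if d ∈ A - A then -d ∈ A - A.
Enumerate nonzero differences d = a - a' with a > a' (then include -d):
Positive differences: {2, 3, 4, 5, 6, 7, 8, 10, 11, 12, 14, 15, 18}
Full difference set: {0} ∪ (positive diffs) ∪ (negative diffs).
|A - A| = 1 + 2·13 = 27 (matches direct enumeration: 27).

|A - A| = 27


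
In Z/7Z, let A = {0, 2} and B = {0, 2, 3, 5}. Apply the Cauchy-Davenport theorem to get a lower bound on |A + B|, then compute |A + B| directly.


Cauchy-Davenport: |A + B| ≥ min(p, |A| + |B| - 1) for A, B nonempty in Z/pZ.
|A| = 2, |B| = 4, p = 7.
CD lower bound = min(7, 2 + 4 - 1) = min(7, 5) = 5.
Compute A + B mod 7 directly:
a = 0: 0+0=0, 0+2=2, 0+3=3, 0+5=5
a = 2: 2+0=2, 2+2=4, 2+3=5, 2+5=0
A + B = {0, 2, 3, 4, 5}, so |A + B| = 5.
Verify: 5 ≥ 5? Yes ✓.

CD lower bound = 5, actual |A + B| = 5.


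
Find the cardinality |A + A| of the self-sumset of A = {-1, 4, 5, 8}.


A + A = {a + a' : a, a' ∈ A}; |A| = 4.
General bounds: 2|A| - 1 ≤ |A + A| ≤ |A|(|A|+1)/2, i.e. 7 ≤ |A + A| ≤ 10.
Lower bound 2|A|-1 is attained iff A is an arithmetic progression.
Enumerate sums a + a' for a ≤ a' (symmetric, so this suffices):
a = -1: -1+-1=-2, -1+4=3, -1+5=4, -1+8=7
a = 4: 4+4=8, 4+5=9, 4+8=12
a = 5: 5+5=10, 5+8=13
a = 8: 8+8=16
Distinct sums: {-2, 3, 4, 7, 8, 9, 10, 12, 13, 16}
|A + A| = 10

|A + A| = 10


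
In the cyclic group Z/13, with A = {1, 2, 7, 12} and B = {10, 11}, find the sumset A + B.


Work in Z/13Z: reduce every sum a + b modulo 13.
Enumerate all 8 pairs:
a = 1: 1+10=11, 1+11=12
a = 2: 2+10=12, 2+11=0
a = 7: 7+10=4, 7+11=5
a = 12: 12+10=9, 12+11=10
Distinct residues collected: {0, 4, 5, 9, 10, 11, 12}
|A + B| = 7 (out of 13 total residues).

A + B = {0, 4, 5, 9, 10, 11, 12}


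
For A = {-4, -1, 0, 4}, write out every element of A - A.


A - A = {a - a' : a, a' ∈ A}.
Compute a - a' for each ordered pair (a, a'):
a = -4: -4--4=0, -4--1=-3, -4-0=-4, -4-4=-8
a = -1: -1--4=3, -1--1=0, -1-0=-1, -1-4=-5
a = 0: 0--4=4, 0--1=1, 0-0=0, 0-4=-4
a = 4: 4--4=8, 4--1=5, 4-0=4, 4-4=0
Collecting distinct values (and noting 0 appears from a-a):
A - A = {-8, -5, -4, -3, -1, 0, 1, 3, 4, 5, 8}
|A - A| = 11

A - A = {-8, -5, -4, -3, -1, 0, 1, 3, 4, 5, 8}


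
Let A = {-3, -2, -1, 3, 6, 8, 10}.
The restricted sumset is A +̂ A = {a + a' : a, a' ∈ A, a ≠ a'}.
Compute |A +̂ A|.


Restricted sumset: A +̂ A = {a + a' : a ∈ A, a' ∈ A, a ≠ a'}.
Equivalently, take A + A and drop any sum 2a that is achievable ONLY as a + a for a ∈ A (i.e. sums representable only with equal summands).
Enumerate pairs (a, a') with a < a' (symmetric, so each unordered pair gives one sum; this covers all a ≠ a'):
  -3 + -2 = -5
  -3 + -1 = -4
  -3 + 3 = 0
  -3 + 6 = 3
  -3 + 8 = 5
  -3 + 10 = 7
  -2 + -1 = -3
  -2 + 3 = 1
  -2 + 6 = 4
  -2 + 8 = 6
  -2 + 10 = 8
  -1 + 3 = 2
  -1 + 6 = 5
  -1 + 8 = 7
  -1 + 10 = 9
  3 + 6 = 9
  3 + 8 = 11
  3 + 10 = 13
  6 + 8 = 14
  6 + 10 = 16
  8 + 10 = 18
Collected distinct sums: {-5, -4, -3, 0, 1, 2, 3, 4, 5, 6, 7, 8, 9, 11, 13, 14, 16, 18}
|A +̂ A| = 18
(Reference bound: |A +̂ A| ≥ 2|A| - 3 for |A| ≥ 2, with |A| = 7 giving ≥ 11.)

|A +̂ A| = 18


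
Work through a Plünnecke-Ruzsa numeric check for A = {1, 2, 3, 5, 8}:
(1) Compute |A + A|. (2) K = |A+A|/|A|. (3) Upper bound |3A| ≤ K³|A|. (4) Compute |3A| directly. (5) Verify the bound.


|A| = 5.
Step 1: Compute A + A by enumerating all 25 pairs.
A + A = {2, 3, 4, 5, 6, 7, 8, 9, 10, 11, 13, 16}, so |A + A| = 12.
Step 2: Doubling constant K = |A + A|/|A| = 12/5 = 12/5 ≈ 2.4000.
Step 3: Plünnecke-Ruzsa gives |3A| ≤ K³·|A| = (2.4000)³ · 5 ≈ 69.1200.
Step 4: Compute 3A = A + A + A directly by enumerating all triples (a,b,c) ∈ A³; |3A| = 19.
Step 5: Check 19 ≤ 69.1200? Yes ✓.

K = 12/5, Plünnecke-Ruzsa bound K³|A| ≈ 69.1200, |3A| = 19, inequality holds.
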